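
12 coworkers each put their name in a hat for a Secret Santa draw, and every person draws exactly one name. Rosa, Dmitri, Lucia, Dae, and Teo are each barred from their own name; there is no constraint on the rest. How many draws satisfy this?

312273360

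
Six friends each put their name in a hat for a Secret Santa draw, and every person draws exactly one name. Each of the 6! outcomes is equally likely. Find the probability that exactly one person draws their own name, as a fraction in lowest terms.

11/30

Favorable outcomes: C(6,1)·!5 = 6·44 = 264.
Total outcomes: 6! = 720.
Probability = 264/720 = 11/30.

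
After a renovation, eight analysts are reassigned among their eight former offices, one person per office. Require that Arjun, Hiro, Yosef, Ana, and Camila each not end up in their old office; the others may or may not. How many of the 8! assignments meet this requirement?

21234

Let A_j be the event that the j-th constrained one is fixed. By inclusion-exclusion over the 5 events:
Σ_{j=0}^{5} (-1)^j C(5,j)(8-j)!
= C(5,0)·8! - C(5,1)·7! + C(5,2)·6! - C(5,3)·5! + C(5,4)·4! - C(5,5)·3!
= 40320 - 25200 + 7200 - 1200 + 120 - 6
= 21234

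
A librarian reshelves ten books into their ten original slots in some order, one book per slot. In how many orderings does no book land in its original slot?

1334961

By inclusion-exclusion, !10 = Σ (-1)^k · 10!/k! for k=0..10
= 10! - 10!/1! + 10!/2! - 10!/3! + 10!/4! - 10!/5! + 10!/6! - 10!/7! + 10!/8! - 10!/9! + 10!/10!
= 3628800 - 3628800 + 1814400 - 604800 + 151200 - 30240 + 5040 - 720 + 90 - 10 + 1
= 1334961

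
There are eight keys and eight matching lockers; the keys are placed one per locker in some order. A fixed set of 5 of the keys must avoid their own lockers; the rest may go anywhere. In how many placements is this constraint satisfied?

Let A_j be the event that the j-th constrained one is fixed. By inclusion-exclusion over the 5 events:
Σ_{j=0}^{5} (-1)^j C(5,j)(8-j)!
= C(5,0)·8! - C(5,1)·7! + C(5,2)·6! - C(5,3)·5! + C(5,4)·4! - C(5,5)·3!
= 40320 - 25200 + 7200 - 1200 + 120 - 6
= 21234

21234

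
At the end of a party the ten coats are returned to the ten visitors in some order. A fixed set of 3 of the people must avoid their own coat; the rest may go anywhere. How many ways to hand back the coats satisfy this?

Let A_j be the event that the j-th constrained one is fixed. By inclusion-exclusion over the 3 events:
Σ_{j=0}^{3} (-1)^j C(3,j)(10-j)!
= C(3,0)·10! - C(3,1)·9! + C(3,2)·8! - C(3,3)·7!
= 3628800 - 1088640 + 120960 - 5040
= 2656080

2656080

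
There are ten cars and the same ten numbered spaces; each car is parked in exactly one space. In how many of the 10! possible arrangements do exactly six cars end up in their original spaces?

1890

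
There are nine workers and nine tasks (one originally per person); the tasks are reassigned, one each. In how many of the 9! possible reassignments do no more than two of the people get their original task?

333737

Sum C(9,i)·!(9-i) for i = 0..2:
  i=0: C(9,0)·!9 = 1·133496 = 133496
  i=1: C(9,1)·!8 = 9·14833 = 133497
  i=2: C(9,2)·!7 = 36·1854 = 66744
Total = 333737.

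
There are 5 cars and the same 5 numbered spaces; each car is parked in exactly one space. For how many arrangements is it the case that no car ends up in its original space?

44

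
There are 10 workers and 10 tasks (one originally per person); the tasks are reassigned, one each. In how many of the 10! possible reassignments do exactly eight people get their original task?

45

Choose which 8 of the 10 are fixed: C(10,8) = 45.
The other 2 form a derangement: !2 = 1.
Total: 45 × 1 = 45.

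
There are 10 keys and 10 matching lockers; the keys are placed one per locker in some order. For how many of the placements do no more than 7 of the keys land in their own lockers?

3628754

# with exactly i fixed is C(10,i)·!(10-i); sum over i=0..7:
  i=0: C(10,0)·!10 = 1·1334961 = 1334961
  i=1: C(10,1)·!9 = 10·133496 = 1334960
  i=2: C(10,2)·!8 = 45·14833 = 667485
  i=3: C(10,3)·!7 = 120·1854 = 222480
  i=4: C(10,4)·!6 = 210·265 = 55650
  i=5: C(10,5)·!5 = 252·44 = 11088
  i=6: C(10,6)·!4 = 210·9 = 1890
  i=7: C(10,7)·!3 = 120·2 = 240
Total = 3628754.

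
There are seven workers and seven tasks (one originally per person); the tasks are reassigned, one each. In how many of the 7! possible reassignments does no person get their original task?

1854

The number of derangements of 7 is !7 = Σ_{k=0}^{7} (-1)^k·7!/k!
= 7! - 7!/1! + 7!/2! - 7!/3! + 7!/4! - 7!/5! + 7!/6! - 7!/7!
= 5040 - 5040 + 2520 - 840 + 210 - 42 + 7 - 1
= 1854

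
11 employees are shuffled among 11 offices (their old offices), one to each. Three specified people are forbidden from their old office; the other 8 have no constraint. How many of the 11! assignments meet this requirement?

Inclusion-exclusion on the 3 forbidden self-matches:
Σ_{j=0}^{3} (-1)^j C(3,j)(11-j)!
= C(3,0)·11! - C(3,1)·10! + C(3,2)·9! - C(3,3)·8!
= 39916800 - 10886400 + 1088640 - 40320
= 30078720

30078720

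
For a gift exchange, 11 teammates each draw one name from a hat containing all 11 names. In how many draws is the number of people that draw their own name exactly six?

20328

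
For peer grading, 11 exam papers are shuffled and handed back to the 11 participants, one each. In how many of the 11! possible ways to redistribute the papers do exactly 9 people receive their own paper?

Choose which 9 of the 11 are fixed: C(11,9) = 55.
The other 2 form a derangement: !2 = 1.
Total: 55 × 1 = 55.

55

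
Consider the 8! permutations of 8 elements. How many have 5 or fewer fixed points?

Sum C(8,i)·!(8-i) for i = 0..5:
  i=0: C(8,0)·!8 = 1·14833 = 14833
  i=1: C(8,1)·!7 = 8·1854 = 14832
  i=2: C(8,2)·!6 = 28·265 = 7420
  i=3: C(8,3)·!5 = 56·44 = 2464
  i=4: C(8,4)·!4 = 70·9 = 630
  i=5: C(8,5)·!3 = 56·2 = 112
Total = 40291.

40291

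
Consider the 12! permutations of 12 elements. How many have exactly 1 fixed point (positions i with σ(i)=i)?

Choose which one of the 12 is fixed: C(12,1) = 12.
The other 11 form a derangement: !11 = 14684570.
Total: 12 × 14684570 = 176214840.

176214840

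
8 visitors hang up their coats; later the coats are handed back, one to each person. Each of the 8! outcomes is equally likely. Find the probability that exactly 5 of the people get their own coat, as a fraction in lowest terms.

1/360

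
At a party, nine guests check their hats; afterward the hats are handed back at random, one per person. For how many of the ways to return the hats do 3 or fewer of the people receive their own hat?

355997

# with exactly i fixed is C(9,i)·!(9-i); sum over i=0..3:
  i=0: C(9,0)·!9 = 1·133496 = 133496
  i=1: C(9,1)·!8 = 9·14833 = 133497
  i=2: C(9,2)·!7 = 36·1854 = 66744
  i=3: C(9,3)·!6 = 84·265 = 22260
Total = 355997.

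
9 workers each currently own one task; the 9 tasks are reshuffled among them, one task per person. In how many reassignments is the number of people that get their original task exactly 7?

36

Choose which 7 of the 9 are fixed: C(9,7) = 36.
The remaining 2 must be deranged: !2 = 1.
Total: 36 × 1 = 36.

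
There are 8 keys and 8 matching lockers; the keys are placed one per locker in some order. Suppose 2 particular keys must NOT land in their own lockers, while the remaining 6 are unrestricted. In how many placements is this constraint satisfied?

30960

Let A_j be the event that the j-th constrained one is fixed. By inclusion-exclusion over the 2 events:
Σ_{j=0}^{2} (-1)^j C(2,j)(8-j)!
= C(2,0)·8! - C(2,1)·7! + C(2,2)·6!
= 40320 - 10080 + 720
= 30960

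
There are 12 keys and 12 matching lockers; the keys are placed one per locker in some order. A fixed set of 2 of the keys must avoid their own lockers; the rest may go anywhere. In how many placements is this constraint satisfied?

Let A_j be the event that the j-th constrained one is fixed. By inclusion-exclusion over the 2 events:
Σ_{j=0}^{2} (-1)^j C(2,j)(12-j)!
= C(2,0)·12! - C(2,1)·11! + C(2,2)·10!
= 479001600 - 79833600 + 3628800
= 402796800

402796800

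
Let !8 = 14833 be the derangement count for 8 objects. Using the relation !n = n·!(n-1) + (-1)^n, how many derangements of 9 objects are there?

133496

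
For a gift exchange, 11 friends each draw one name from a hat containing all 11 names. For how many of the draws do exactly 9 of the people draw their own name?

Choose which 9 of the 11 are fixed: C(11,9) = 55.
The other 2 form a derangement: !2 = 1.
Total: 55 × 1 = 55.

55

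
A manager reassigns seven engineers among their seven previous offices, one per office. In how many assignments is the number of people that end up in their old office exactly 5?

Pick the 5 fixed positions: C(7,5) = 21 ways.
The remaining 2 must be deranged: !2 = 1.
Total: 21 × 1 = 21.

21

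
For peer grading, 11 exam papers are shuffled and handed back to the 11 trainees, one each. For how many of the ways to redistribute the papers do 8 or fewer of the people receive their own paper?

Sum C(11,i)·!(11-i) for i = 0..8:
  i=0: C(11,0)·!11 = 1·14684570 = 14684570
  i=1: C(11,1)·!10 = 11·1334961 = 14684571
  i=2: C(11,2)·!9 = 55·133496 = 7342280
  i=3: C(11,3)·!8 = 165·14833 = 2447445
  i=4: C(11,4)·!7 = 330·1854 = 611820
  i=5: C(11,5)·!6 = 462·265 = 122430
  i=6: C(11,6)·!5 = 462·44 = 20328
  i=7: C(11,7)·!4 = 330·9 = 2970
  i=8: C(11,8)·!3 = 165·2 = 330
Total = 39916744.

39916744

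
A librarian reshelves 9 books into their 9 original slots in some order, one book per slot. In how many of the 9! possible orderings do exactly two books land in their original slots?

Choose which 2 of the 9 are fixed: C(9,2) = 36.
The other 7 form a derangement: !7 = 1854.
Total: 36 × 1854 = 66744.

66744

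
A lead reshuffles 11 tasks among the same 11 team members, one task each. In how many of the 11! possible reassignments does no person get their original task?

Recurrence: !11 = 10·(!10 + !9).
!11 = 10·(1334961 + 133496) = 10·1468457 = 14684570

14684570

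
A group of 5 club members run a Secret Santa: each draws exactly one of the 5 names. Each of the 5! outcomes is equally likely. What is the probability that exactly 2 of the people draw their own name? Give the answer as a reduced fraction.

1/6

Favorable outcomes: C(5,2)·!3 = 10·2 = 20.
Total outcomes: 5! = 120.
Probability = 20/120 = 1/6.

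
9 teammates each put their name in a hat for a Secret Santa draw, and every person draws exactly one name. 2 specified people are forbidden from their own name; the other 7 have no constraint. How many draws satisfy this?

287280

Let A_j be the event that the j-th constrained one is fixed. By inclusion-exclusion over the 2 events:
Σ_{j=0}^{2} (-1)^j C(2,j)(9-j)!
= C(2,0)·9! - C(2,1)·8! + C(2,2)·7!
= 362880 - 80640 + 5040
= 287280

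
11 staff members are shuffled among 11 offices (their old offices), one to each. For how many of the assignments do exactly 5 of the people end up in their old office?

122430

Pick the 5 fixed positions: C(11,5) = 462 ways.
The remaining 6 must be deranged: !6 = 265.
Total: 462 × 265 = 122430.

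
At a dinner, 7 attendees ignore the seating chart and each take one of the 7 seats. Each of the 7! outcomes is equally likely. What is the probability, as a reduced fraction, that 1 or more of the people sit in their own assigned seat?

Favorable outcomes: Σ_{i≥1} C(7,i)·!(7-i) = 7·265 + 21·44 + 35·9 + 35·2 + 21·1 + 7·0 + 1·1 = 3186.
Total outcomes: 7! = 5040.
Probability = 3186/5040 = 177/280.

177/280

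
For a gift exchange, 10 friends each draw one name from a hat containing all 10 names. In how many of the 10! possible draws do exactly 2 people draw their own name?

667485

Choose which 2 of the 10 are fixed: C(10,2) = 45.
The other 8 form a derangement: !8 = 14833.
Total: 45 × 14833 = 667485.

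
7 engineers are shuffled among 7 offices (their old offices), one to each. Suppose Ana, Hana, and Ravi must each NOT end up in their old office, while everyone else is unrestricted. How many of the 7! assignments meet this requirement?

Inclusion-exclusion on the 3 forbidden self-matches:
Σ_{j=0}^{3} (-1)^j C(3,j)(7-j)!
= C(3,0)·7! - C(3,1)·6! + C(3,2)·5! - C(3,3)·4!
= 5040 - 2160 + 360 - 24
= 3216

3216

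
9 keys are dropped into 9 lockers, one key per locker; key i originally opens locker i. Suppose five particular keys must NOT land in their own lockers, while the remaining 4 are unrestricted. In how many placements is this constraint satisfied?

Let A_j be the event that the j-th constrained one is fixed. By inclusion-exclusion over the 5 events:
Σ_{j=0}^{5} (-1)^j C(5,j)(9-j)!
= C(5,0)·9! - C(5,1)·8! + C(5,2)·7! - C(5,3)·6! + C(5,4)·5! - C(5,5)·4!
= 362880 - 201600 + 50400 - 7200 + 600 - 24
= 205056

205056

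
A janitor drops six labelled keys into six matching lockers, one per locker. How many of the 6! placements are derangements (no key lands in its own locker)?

265

Use !n = n·!(n-1) + (-1)^n.
!6 = 6·44 + 1 = 265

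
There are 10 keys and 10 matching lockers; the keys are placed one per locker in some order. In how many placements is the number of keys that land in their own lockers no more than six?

3628514

Sum C(10,i)·!(10-i) for i = 0..6:
  i=0: C(10,0)·!10 = 1·1334961 = 1334961
  i=1: C(10,1)·!9 = 10·133496 = 1334960
  i=2: C(10,2)·!8 = 45·14833 = 667485
  i=3: C(10,3)·!7 = 120·1854 = 222480
  i=4: C(10,4)·!6 = 210·265 = 55650
  i=5: C(10,5)·!5 = 252·44 = 11088
  i=6: C(10,6)·!4 = 210·9 = 1890
Total = 3628514.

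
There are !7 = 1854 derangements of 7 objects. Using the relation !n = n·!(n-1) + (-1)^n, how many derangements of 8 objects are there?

14833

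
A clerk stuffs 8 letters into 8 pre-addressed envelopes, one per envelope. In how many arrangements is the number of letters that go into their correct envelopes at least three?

# with exactly i fixed is C(8,i)·!(8-i); sum over i=3..8:
  i=3: C(8,3)·!5 = 56·44 = 2464
  i=4: C(8,4)·!4 = 70·9 = 630
  i=5: C(8,5)·!3 = 56·2 = 112
  i=6: C(8,6)·!2 = 28·1 = 28
  i=7: C(8,7)·!1 = 8·0 = 0
  i=8: C(8,8)·!0 = 1·1 = 1
Total = 3235.

3235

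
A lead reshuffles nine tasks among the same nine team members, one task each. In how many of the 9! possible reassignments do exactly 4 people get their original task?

Pick the 4 fixed positions: C(9,4) = 126 ways.
The other 5 form a derangement: !5 = 44.
Total: 126 × 44 = 5544.

5544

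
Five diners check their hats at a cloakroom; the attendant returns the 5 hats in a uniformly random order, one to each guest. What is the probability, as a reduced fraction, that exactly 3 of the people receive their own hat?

1/12

Favorable outcomes: C(5,3)·!2 = 10·1 = 10.
Total outcomes: 5! = 120.
Probability = 10/120 = 1/12.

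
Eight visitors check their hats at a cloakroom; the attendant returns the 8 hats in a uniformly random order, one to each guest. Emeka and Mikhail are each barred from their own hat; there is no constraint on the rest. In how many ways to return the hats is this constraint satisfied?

30960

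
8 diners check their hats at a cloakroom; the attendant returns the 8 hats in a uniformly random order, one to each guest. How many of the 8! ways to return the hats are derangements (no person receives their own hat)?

14833

!8 = 8! · Σ_{k=0}^{8} (-1)^k/k!
= 8! - 8!/1! + 8!/2! - 8!/3! + 8!/4! - 8!/5! + 8!/6! - 8!/7! + 8!/8!
= 40320 - 40320 + 20160 - 6720 + 1680 - 336 + 56 - 8 + 1
= 14833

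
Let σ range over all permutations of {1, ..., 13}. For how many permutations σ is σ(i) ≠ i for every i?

2290792932

!13 is the nearest integer to 13!/e.
13! = 6227020800, and 6227020800/e ≈ 2290792932.07, so !13 = 2290792932.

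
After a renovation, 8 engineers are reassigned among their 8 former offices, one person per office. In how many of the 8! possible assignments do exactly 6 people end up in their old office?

28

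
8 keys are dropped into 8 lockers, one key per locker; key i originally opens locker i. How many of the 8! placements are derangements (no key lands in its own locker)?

!8 is the nearest integer to 8!/e.
8! = 40320, and 40320/e ≈ 14832.90, so !8 = 14833.

14833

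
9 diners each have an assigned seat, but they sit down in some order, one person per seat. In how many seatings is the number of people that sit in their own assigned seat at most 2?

333737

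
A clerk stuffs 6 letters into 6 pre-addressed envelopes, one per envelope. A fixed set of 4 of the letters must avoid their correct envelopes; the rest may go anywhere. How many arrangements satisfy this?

362

Inclusion-exclusion on the 4 forbidden self-matches:
Σ_{j=0}^{4} (-1)^j C(4,j)(6-j)!
= C(4,0)·6! - C(4,1)·5! + C(4,2)·4! - C(4,3)·3! + C(4,4)·2!
= 720 - 480 + 144 - 24 + 2
= 362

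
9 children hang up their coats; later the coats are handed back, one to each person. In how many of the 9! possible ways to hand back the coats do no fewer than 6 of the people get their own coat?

205

Sum C(9,i)·!(9-i) for i = 6..9:
  i=6: C(9,6)·!3 = 84·2 = 168
  i=7: C(9,7)·!2 = 36·1 = 36
  i=8: C(9,8)·!1 = 9·0 = 0
  i=9: C(9,9)·!0 = 1·1 = 1
Total = 205.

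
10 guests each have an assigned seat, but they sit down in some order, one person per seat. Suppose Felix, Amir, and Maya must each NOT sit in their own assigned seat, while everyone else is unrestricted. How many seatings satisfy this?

Let A_j be the event that the j-th constrained one is fixed. By inclusion-exclusion over the 3 events:
Σ_{j=0}^{3} (-1)^j C(3,j)(10-j)!
= C(3,0)·10! - C(3,1)·9! + C(3,2)·8! - C(3,3)·7!
= 3628800 - 1088640 + 120960 - 5040
= 2656080

2656080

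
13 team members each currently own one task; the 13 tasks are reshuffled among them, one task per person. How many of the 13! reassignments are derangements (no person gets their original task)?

2290792932

By inclusion-exclusion, !13 = Σ (-1)^k · 13!/k! for k=0..13
= 13! - 13!/1! + 13!/2! - 13!/3! + 13!/4! - 13!/5! + 13!/6! - 13!/7! + 13!/8! - 13!/9! + 13!/10! - 13!/11! + 13!/12! - 13!/13!
= 6227020800 - 6227020800 + 3113510400 - 1037836800 + 259459200 - 51891840 + 8648640 - 1235520 + 154440 - 17160 + 1716 - 156 + 13 - 1
= 2290792932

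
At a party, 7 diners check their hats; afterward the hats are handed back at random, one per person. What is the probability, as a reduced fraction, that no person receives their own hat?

103/280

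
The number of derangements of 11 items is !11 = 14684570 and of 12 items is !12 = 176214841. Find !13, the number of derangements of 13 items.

2290792932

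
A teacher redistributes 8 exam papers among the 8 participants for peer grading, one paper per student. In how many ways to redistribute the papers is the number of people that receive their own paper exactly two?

Choose which 2 of the 8 are fixed: C(8,2) = 28.
The remaining 6 must be deranged: !6 = 265.
Total: 28 × 265 = 7420.

7420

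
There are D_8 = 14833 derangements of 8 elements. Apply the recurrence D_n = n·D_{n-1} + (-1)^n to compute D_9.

D_9 = 9·14833 - 1 = 133496.

133496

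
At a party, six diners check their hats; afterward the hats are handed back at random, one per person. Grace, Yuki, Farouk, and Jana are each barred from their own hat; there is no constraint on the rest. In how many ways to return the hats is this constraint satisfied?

Let A_j be the event that the j-th constrained one is fixed. By inclusion-exclusion over the 4 events:
Σ_{j=0}^{4} (-1)^j C(4,j)(6-j)!
= C(4,0)·6! - C(4,1)·5! + C(4,2)·4! - C(4,3)·3! + C(4,4)·2!
= 720 - 480 + 144 - 24 + 2
= 362

362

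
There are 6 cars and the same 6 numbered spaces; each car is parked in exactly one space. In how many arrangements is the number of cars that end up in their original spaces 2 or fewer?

664

Sum C(6,i)·!(6-i) for i = 0..2:
  i=0: C(6,0)·!6 = 1·265 = 265
  i=1: C(6,1)·!5 = 6·44 = 264
  i=2: C(6,2)·!4 = 15·9 = 135
Total = 664.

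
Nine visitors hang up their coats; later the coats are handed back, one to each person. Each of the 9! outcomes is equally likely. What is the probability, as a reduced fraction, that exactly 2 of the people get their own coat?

Favorable outcomes: C(9,2)·!7 = 36·1854 = 66744.
Total outcomes: 9! = 362880.
Probability = 66744/362880 = 103/560.

103/560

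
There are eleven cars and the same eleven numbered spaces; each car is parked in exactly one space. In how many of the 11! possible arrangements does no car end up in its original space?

Recurrence: !11 = 11·!10 + (-1)^11.
!11 = 11·1334961 - 1 = 14684570

14684570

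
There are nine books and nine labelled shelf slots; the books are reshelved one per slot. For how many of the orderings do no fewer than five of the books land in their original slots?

Sum C(9,i)·!(9-i) for i = 5..9:
  i=5: C(9,5)·!4 = 126·9 = 1134
  i=6: C(9,6)·!3 = 84·2 = 168
  i=7: C(9,7)·!2 = 36·1 = 36
  i=8: C(9,8)·!1 = 9·0 = 0
  i=9: C(9,9)·!0 = 1·1 = 1
Total = 1339.

1339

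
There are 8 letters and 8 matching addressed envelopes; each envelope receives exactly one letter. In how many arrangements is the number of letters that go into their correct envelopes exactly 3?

Pick the 3 fixed positions: C(8,3) = 56 ways.
The other 5 form a derangement: !5 = 44.
Total: 56 × 44 = 2464.

2464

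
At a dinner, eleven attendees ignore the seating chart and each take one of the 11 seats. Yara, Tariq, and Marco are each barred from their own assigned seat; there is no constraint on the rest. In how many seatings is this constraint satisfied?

30078720

Inclusion-exclusion on the 3 forbidden self-matches:
Σ_{j=0}^{3} (-1)^j C(3,j)(11-j)!
= C(3,0)·11! - C(3,1)·10! + C(3,2)·9! - C(3,3)·8!
= 39916800 - 10886400 + 1088640 - 40320
= 30078720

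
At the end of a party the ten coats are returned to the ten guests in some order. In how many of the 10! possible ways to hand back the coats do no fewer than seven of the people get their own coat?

Sum C(10,i)·!(10-i) for i = 7..10:
  i=7: C(10,7)·!3 = 120·2 = 240
  i=8: C(10,8)·!2 = 45·1 = 45
  i=9: C(10,9)·!1 = 10·0 = 0
  i=10: C(10,10)·!0 = 1·1 = 1
Total = 286.

286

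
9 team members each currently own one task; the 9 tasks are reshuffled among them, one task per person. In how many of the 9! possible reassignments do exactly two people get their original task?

Pick the 2 fixed positions: C(9,2) = 36 ways.
The remaining 7 must be deranged: !7 = 1854.
Total: 36 × 1854 = 66744.

66744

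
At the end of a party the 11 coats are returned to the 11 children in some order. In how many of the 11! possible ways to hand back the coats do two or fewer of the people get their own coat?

36711421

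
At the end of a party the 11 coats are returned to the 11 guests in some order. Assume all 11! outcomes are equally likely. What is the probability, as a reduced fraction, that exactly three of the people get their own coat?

Favorable outcomes: C(11,3)·!8 = 165·14833 = 2447445.
Total outcomes: 11! = 39916800.
Probability = 2447445/39916800 = 2119/34560.

2119/34560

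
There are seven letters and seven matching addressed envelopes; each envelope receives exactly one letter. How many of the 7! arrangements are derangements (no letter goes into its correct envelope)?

1854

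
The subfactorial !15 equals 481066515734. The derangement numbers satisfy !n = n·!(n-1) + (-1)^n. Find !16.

7697064251745

!16 = 16·481066515734 + 1 = 7697064251745.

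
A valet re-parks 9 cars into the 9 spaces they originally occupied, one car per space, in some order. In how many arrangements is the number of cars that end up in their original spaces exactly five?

Choose which 5 of the 9 are fixed: C(9,5) = 126.
The remaining 4 must be deranged: !4 = 9.
Total: 126 × 9 = 1134.

1134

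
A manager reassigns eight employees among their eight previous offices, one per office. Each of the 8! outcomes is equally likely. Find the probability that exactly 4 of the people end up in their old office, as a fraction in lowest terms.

Favorable outcomes: C(8,4)·!4 = 70·9 = 630.
Total outcomes: 8! = 40320.
Probability = 630/40320 = 1/64.

1/64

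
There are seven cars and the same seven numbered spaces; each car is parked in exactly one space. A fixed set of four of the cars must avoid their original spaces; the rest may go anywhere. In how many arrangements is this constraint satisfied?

Inclusion-exclusion on the 4 forbidden self-matches:
Σ_{j=0}^{4} (-1)^j C(4,j)(7-j)!
= C(4,0)·7! - C(4,1)·6! + C(4,2)·5! - C(4,3)·4! + C(4,4)·3!
= 5040 - 2880 + 720 - 96 + 6
= 2790

2790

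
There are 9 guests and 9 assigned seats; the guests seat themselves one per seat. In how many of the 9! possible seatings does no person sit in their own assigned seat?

!9 = 9! · Σ_{k=0}^{9} (-1)^k/k!
= 9! - 9!/1! + 9!/2! - 9!/3! + 9!/4! - 9!/5! + 9!/6! - 9!/7! + 9!/8! - 9!/9!
= 362880 - 362880 + 181440 - 60480 + 15120 - 3024 + 504 - 72 + 9 - 1
= 133496

133496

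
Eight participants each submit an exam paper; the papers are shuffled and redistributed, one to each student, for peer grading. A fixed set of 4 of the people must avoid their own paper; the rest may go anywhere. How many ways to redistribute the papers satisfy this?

24024

Let A_j be the event that the j-th constrained one is fixed. By inclusion-exclusion over the 4 events:
Σ_{j=0}^{4} (-1)^j C(4,j)(8-j)!
= C(4,0)·8! - C(4,1)·7! + C(4,2)·6! - C(4,3)·5! + C(4,4)·4!
= 40320 - 20160 + 4320 - 480 + 24
= 24024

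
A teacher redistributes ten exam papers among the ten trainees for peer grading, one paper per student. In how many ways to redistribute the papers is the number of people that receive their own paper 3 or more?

291394

Sum C(10,i)·!(10-i) for i = 3..10:
  i=3: C(10,3)·!7 = 120·1854 = 222480
  i=4: C(10,4)·!6 = 210·265 = 55650
  i=5: C(10,5)·!5 = 252·44 = 11088
  i=6: C(10,6)·!4 = 210·9 = 1890
  i=7: C(10,7)·!3 = 120·2 = 240
  i=8: C(10,8)·!2 = 45·1 = 45
  i=9: C(10,9)·!1 = 10·0 = 0
  i=10: C(10,10)·!0 = 1·1 = 1
Total = 291394.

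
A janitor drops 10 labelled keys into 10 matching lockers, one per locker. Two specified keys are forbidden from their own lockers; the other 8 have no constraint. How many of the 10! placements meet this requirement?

2943360

Let A_j be the event that the j-th constrained one is fixed. By inclusion-exclusion over the 2 events:
Σ_{j=0}^{2} (-1)^j C(2,j)(10-j)!
= C(2,0)·10! - C(2,1)·9! + C(2,2)·8!
= 3628800 - 725760 + 40320
= 2943360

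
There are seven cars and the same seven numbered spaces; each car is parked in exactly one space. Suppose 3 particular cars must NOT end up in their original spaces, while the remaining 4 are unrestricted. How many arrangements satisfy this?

3216

Inclusion-exclusion on the 3 forbidden self-matches:
Σ_{j=0}^{3} (-1)^j C(3,j)(7-j)!
= C(3,0)·7! - C(3,1)·6! + C(3,2)·5! - C(3,3)·4!
= 5040 - 2160 + 360 - 24
= 3216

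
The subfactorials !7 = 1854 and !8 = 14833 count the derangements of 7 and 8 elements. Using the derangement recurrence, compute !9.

!9 = (9-1)·(!8 + !7) = 8·(14833 + 1854) = 8·16687 = 133496.

133496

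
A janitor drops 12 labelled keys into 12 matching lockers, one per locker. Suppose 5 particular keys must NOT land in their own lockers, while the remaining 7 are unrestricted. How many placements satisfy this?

312273360

Let A_j be the event that the j-th constrained one is fixed. By inclusion-exclusion over the 5 events:
Σ_{j=0}^{5} (-1)^j C(5,j)(12-j)!
= C(5,0)·12! - C(5,1)·11! + C(5,2)·10! - C(5,3)·9! + C(5,4)·8! - C(5,5)·7!
= 479001600 - 199584000 + 36288000 - 3628800 + 201600 - 5040
= 312273360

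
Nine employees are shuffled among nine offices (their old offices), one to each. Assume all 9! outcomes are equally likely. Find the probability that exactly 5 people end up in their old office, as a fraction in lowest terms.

1/320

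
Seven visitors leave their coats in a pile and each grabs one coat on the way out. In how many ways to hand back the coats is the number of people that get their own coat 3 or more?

407

Sum C(7,i)·!(7-i) for i = 3..7:
  i=3: C(7,3)·!4 = 35·9 = 315
  i=4: C(7,4)·!3 = 35·2 = 70
  i=5: C(7,5)·!2 = 21·1 = 21
  i=6: C(7,6)·!1 = 7·0 = 0
  i=7: C(7,7)·!0 = 1·1 = 1
Total = 407.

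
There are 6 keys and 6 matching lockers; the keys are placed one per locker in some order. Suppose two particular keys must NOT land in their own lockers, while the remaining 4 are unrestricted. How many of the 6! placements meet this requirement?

Let A_j be the event that the j-th constrained one is fixed. By inclusion-exclusion over the 2 events:
Σ_{j=0}^{2} (-1)^j C(2,j)(6-j)!
= C(2,0)·6! - C(2,1)·5! + C(2,2)·4!
= 720 - 240 + 24
= 504

504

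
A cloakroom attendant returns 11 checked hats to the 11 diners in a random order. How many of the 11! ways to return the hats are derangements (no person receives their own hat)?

14684570

Use !n = n·!(n-1) + (-1)^n.
!11 = 11·1334961 - 1 = 14684570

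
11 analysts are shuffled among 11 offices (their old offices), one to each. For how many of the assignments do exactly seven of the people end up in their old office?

Pick the 7 fixed positions: C(11,7) = 330 ways.
The other 4 form a derangement: !4 = 9.
Total: 330 × 9 = 2970.

2970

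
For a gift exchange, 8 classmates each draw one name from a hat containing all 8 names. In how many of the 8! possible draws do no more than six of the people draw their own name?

# with exactly i fixed is C(8,i)·!(8-i); sum over i=0..6:
  i=0: C(8,0)·!8 = 1·14833 = 14833
  i=1: C(8,1)·!7 = 8·1854 = 14832
  i=2: C(8,2)·!6 = 28·265 = 7420
  i=3: C(8,3)·!5 = 56·44 = 2464
  i=4: C(8,4)·!4 = 70·9 = 630
  i=5: C(8,5)·!3 = 56·2 = 112
  i=6: C(8,6)·!2 = 28·1 = 28
Total = 40319.

40319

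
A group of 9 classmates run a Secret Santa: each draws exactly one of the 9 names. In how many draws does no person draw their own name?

133496

!9 = 9! · Σ_{k=0}^{9} (-1)^k/k!
= 9! - 9!/1! + 9!/2! - 9!/3! + 9!/4! - 9!/5! + 9!/6! - 9!/7! + 9!/8! - 9!/9!
= 362880 - 362880 + 181440 - 60480 + 15120 - 3024 + 504 - 72 + 9 - 1
= 133496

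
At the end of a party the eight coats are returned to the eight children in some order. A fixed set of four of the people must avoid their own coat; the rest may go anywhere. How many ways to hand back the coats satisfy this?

24024

Let A_j be the event that the j-th constrained one is fixed. By inclusion-exclusion over the 4 events:
Σ_{j=0}^{4} (-1)^j C(4,j)(8-j)!
= C(4,0)·8! - C(4,1)·7! + C(4,2)·6! - C(4,3)·5! + C(4,4)·4!
= 40320 - 20160 + 4320 - 480 + 24
= 24024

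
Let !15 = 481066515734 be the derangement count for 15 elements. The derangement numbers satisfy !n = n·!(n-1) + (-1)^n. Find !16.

7697064251745

!16 = 16·481066515734 + 1 = 7697064251745.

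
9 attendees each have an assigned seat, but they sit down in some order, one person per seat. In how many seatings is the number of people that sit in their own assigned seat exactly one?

133497

Pick the single fixed position: C(9,1) = 9 ways.
The other 8 form a derangement: !8 = 14833.
Total: 9 × 14833 = 133497.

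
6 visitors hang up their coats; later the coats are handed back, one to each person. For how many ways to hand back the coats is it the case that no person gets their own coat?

265

Use !n = (n-1)(!(n-1) + !(n-2)).
!6 = 5·(44 + 9) = 5·53 = 265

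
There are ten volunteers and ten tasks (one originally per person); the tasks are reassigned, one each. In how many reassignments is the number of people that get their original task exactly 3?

Choose which 3 of the 10 are fixed: C(10,3) = 120.
The remaining 7 must be deranged: !7 = 1854.
Total: 120 × 1854 = 222480.

222480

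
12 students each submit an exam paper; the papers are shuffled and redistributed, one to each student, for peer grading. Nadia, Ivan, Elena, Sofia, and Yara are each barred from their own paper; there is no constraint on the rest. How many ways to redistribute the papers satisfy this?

312273360

Let A_j be the event that the j-th constrained one is fixed. By inclusion-exclusion over the 5 events:
Σ_{j=0}^{5} (-1)^j C(5,j)(12-j)!
= C(5,0)·12! - C(5,1)·11! + C(5,2)·10! - C(5,3)·9! + C(5,4)·8! - C(5,5)·7!
= 479001600 - 199584000 + 36288000 - 3628800 + 201600 - 5040
= 312273360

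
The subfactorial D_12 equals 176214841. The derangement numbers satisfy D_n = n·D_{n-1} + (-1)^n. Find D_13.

D_13 = 13·176214841 - 1 = 2290792932.

2290792932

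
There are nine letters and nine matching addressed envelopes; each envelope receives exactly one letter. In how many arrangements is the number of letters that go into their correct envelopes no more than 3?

355997

Sum C(9,i)·!(9-i) for i = 0..3:
  i=0: C(9,0)·!9 = 1·133496 = 133496
  i=1: C(9,1)·!8 = 9·14833 = 133497
  i=2: C(9,2)·!7 = 36·1854 = 66744
  i=3: C(9,3)·!6 = 84·265 = 22260
Total = 355997.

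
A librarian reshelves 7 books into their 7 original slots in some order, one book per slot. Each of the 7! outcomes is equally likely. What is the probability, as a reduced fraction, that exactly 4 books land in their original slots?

Favorable outcomes: C(7,4)·!3 = 35·2 = 70.
Total outcomes: 7! = 5040.
Probability = 70/5040 = 1/72.

1/72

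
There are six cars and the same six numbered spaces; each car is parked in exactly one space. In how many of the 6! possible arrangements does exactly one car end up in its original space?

Choose which one of the 6 is fixed: C(6,1) = 6.
The remaining 5 must be deranged: !5 = 44.
Total: 6 × 44 = 264.

264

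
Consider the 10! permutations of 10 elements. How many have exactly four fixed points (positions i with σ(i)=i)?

55650

Pick the 4 fixed positions: C(10,4) = 210 ways.
The remaining 6 must be deranged: !6 = 265.
Total: 210 × 265 = 55650.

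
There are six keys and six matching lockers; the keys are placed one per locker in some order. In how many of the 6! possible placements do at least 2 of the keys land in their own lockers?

191

# with exactly i fixed is C(6,i)·!(6-i); sum over i=2..6:
  i=2: C(6,2)·!4 = 15·9 = 135
  i=3: C(6,3)·!3 = 20·2 = 40
  i=4: C(6,4)·!2 = 15·1 = 15
  i=5: C(6,5)·!1 = 6·0 = 0
  i=6: C(6,6)·!0 = 1·1 = 1
Total = 191.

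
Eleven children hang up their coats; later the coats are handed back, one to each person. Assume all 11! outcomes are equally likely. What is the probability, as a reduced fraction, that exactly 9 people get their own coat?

1/725760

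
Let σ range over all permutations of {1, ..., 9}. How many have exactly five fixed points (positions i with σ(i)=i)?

Pick the 5 fixed positions: C(9,5) = 126 ways.
The other 4 form a derangement: !4 = 9.
Total: 126 × 9 = 1134.

1134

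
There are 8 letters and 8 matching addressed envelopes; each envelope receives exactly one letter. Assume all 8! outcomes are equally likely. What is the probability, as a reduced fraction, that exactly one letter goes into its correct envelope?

103/280

Favorable outcomes: C(8,1)·!7 = 8·1854 = 14832.
Total outcomes: 8! = 40320.
Probability = 14832/40320 = 103/280.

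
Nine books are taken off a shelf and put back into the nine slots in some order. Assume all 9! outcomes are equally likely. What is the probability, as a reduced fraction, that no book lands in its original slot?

Favorable outcomes: !9 = 133496.
Total outcomes: 9! = 362880.
Probability = 133496/362880 = 16687/45360.

16687/45360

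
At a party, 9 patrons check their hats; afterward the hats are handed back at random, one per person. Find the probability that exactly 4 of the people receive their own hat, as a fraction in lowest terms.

11/720

Favorable outcomes: C(9,4)·!5 = 126·44 = 5544.
Total outcomes: 9! = 362880.
Probability = 5544/362880 = 11/720.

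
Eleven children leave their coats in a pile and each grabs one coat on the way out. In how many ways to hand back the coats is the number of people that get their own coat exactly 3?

Choose which 3 of the 11 are fixed: C(11,3) = 165.
The other 8 form a derangement: !8 = 14833.
Total: 165 × 14833 = 2447445.

2447445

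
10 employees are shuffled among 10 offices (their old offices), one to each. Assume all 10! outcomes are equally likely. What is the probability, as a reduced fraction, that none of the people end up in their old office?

16481/44800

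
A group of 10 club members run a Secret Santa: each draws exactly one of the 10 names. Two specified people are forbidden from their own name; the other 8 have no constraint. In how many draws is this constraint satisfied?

2943360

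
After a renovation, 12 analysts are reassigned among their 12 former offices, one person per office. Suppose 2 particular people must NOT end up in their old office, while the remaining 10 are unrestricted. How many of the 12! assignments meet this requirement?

Inclusion-exclusion on the 2 forbidden self-matches:
Σ_{j=0}^{2} (-1)^j C(2,j)(12-j)!
= C(2,0)·12! - C(2,1)·11! + C(2,2)·10!
= 479001600 - 79833600 + 3628800
= 402796800

402796800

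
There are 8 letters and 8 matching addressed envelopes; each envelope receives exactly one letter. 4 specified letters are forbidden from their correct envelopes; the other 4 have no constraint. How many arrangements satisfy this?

Let A_j be the event that the j-th constrained one is fixed. By inclusion-exclusion over the 4 events:
Σ_{j=0}^{4} (-1)^j C(4,j)(8-j)!
= C(4,0)·8! - C(4,1)·7! + C(4,2)·6! - C(4,3)·5! + C(4,4)·4!
= 40320 - 20160 + 4320 - 480 + 24
= 24024

24024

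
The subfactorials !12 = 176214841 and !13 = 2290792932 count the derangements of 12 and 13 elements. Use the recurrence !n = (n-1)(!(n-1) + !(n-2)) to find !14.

32071101049

!14 = (14-1)·(!13 + !12) = 13·(2290792932 + 176214841) = 13·2467007773 = 32071101049.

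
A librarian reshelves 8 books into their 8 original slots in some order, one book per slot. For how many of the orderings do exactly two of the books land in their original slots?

Choose which 2 of the 8 are fixed: C(8,2) = 28.
The other 6 form a derangement: !6 = 265.
Total: 28 × 265 = 7420.

7420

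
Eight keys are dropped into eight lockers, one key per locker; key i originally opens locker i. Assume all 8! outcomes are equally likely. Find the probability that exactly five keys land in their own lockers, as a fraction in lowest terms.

1/360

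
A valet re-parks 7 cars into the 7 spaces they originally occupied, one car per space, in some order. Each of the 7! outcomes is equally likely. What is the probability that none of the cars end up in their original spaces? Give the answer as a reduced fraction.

Favorable outcomes: !7 = 1854.
Total outcomes: 7! = 5040.
Probability = 1854/5040 = 103/280.

103/280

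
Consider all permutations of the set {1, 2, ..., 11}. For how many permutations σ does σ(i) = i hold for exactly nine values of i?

55

Pick the 9 fixed positions: C(11,9) = 55 ways.
The remaining 2 must be deranged: !2 = 1.
Total: 55 × 1 = 55.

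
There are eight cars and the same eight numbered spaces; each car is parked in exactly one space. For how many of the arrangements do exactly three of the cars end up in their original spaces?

2464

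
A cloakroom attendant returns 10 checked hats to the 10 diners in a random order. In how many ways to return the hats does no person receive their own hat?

By inclusion-exclusion, !10 = Σ (-1)^k · 10!/k! for k=0..10
= 10! - 10!/1! + 10!/2! - 10!/3! + 10!/4! - 10!/5! + 10!/6! - 10!/7! + 10!/8! - 10!/9! + 10!/10!
= 3628800 - 3628800 + 1814400 - 604800 + 151200 - 30240 + 5040 - 720 + 90 - 10 + 1
= 1334961

1334961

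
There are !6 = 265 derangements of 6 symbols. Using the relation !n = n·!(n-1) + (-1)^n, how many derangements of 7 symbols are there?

1854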